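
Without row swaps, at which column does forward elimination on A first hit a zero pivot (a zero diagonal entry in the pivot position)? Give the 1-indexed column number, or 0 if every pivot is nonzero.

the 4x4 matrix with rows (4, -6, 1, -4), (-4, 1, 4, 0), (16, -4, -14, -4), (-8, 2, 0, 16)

first zero-pivot column = 4

Naive forward elimination:
R2 <- R2 - (-1)*R1:  [  0  -5   5  -4 ]
R3 <- R3 - (4)*R1:  [   0   20  -18   12 ]
R4 <- R4 - (-2)*R1:  [   0  -10    2    8 ]
R3 <- R3 - (-4)*R2:  [  0   0   2  -4 ]
R4 <- R4 - (2)*R2:  [  0   0  -8  16 ]
R4 <- R4 - (-4)*R3:  [ 0  0  0  0 ]
Matrix at this point:
[ 4  -6  1  -4 ]
[ 0  -5  5  -4 ]
[ 0   0  2  -4 ]
[ 0   0  0   0 ]
Pivot entry (4,4) in the last row is zero and there are no rows below to swap with -> zero pivot in column 4 (A is singular).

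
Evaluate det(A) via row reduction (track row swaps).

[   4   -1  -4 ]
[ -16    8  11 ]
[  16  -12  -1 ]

det(A) = 80

Forward elimination:
R2 <- R2 - (-4)*R1:  [  0   4  -5 ]
R3 <- R3 - (4)*R1:  [  0  -8  15 ]
R3 <- R3 - (-2)*R2:  [ 0  0  5 ]
Upper-triangular form:
[ 4  -1  -4 ]
[ 0   4  -5 ]
[ 0   0   5 ]
det(A) = (-1)^0 * (4) * (4) * (5) = 80  (0 row swaps -> sign +1)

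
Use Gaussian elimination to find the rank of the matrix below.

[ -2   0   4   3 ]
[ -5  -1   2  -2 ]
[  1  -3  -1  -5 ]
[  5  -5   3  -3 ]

rank(A) = 4

Row reduction:
R2 <- R2 - (5/2)*R1:  [     0     -1     -8  -19/2 ]
R3 <- R3 - (-1/2)*R1:  [    0    -3     1  -7/2 ]
R4 <- R4 - (-5/2)*R1:  [   0   -5   13  9/2 ]
R3 <- R3 - (3)*R2:  [  0   0  25  25 ]
R4 <- R4 - (5)*R2:  [  0   0  53  52 ]
R4 <- R4 - (53/25)*R3:  [  0   0   0  -1 ]
Row echelon form:
[ -2   0   4      3 ]
[  0  -1  -8  -19/2 ]
[  0   0  25     25 ]
[  0   0   0     -1 ]
Nonzero rows / pivot columns: 4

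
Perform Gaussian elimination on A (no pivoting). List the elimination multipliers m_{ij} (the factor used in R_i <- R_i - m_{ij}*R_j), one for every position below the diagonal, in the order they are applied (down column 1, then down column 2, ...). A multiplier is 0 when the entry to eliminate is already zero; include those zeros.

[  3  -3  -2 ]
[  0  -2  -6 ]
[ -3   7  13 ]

Forward elimination:
R2: entry in column 1 is already 0 -> m_{21} = 0 (no row operation needed)
R3 <- R3 - (-1)*R1:  [  0   4  11 ]
R3 <- R3 - (-2)*R2:  [  0   0  -1 ]
Multipliers (in order of application): m_{21} = 0, m_{31} = -1, m_{32} = -2

multipliers: 0, -1, -2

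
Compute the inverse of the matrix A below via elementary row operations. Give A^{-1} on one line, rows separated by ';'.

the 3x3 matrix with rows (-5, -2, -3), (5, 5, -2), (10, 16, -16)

inverse = [-8/5 -8/3 19/30; 2 11/3 -5/6; 1 2 -1/2]

Gauss-Jordan on [A | I]:
R1 <- (1/-5)*R1:  [    1   2/5   3/5  |  -1/5     0     0 ]
R2 <- R2 - (5)*R1:  [  0   3  -5  |   1   1   0 ]
R3 <- R3 - (10)*R1:  [   0   12  -22  |    2    0    1 ]
R2 <- (1/3)*R2:  [    0     1  -5/3  |   1/3   1/3     0 ]
R1 <- R1 - (2/5)*R2:  [     1      0  19/15  |   -1/3  -2/15      0 ]
R3 <- R3 - (12)*R2:  [  0   0  -2  |  -2  -4   1 ]
R3 <- (1/-2)*R3:  [    0     0     1  |     1     2  -1/2 ]
R1 <- R1 - (19/15)*R3:  [     1      0      0  |   -8/5   -8/3  19/30 ]
R2 <- R2 - (-5/3)*R3:  [    0     1     0  |     2  11/3  -5/6 ]
Right block of [I | A^{-1}] is the inverse:
[ -8/5  -8/3  19/30 ]
[    2  11/3   -5/6 ]
[    1     2   -1/2 ]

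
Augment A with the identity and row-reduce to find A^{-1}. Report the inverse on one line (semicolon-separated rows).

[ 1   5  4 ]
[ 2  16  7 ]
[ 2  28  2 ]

Gauss-Jordan on [A | I]:
R2 <- R2 - (2)*R1:  [  0   6  -1  |  -2   1   0 ]
R3 <- R3 - (2)*R1:  [  0  18  -6  |  -2   0   1 ]
R2 <- (1/6)*R2:  [    0     1  -1/6  |  -1/3   1/6     0 ]
R1 <- R1 - (5)*R2:  [    1     0  29/6  |   8/3  -5/6     0 ]
R3 <- R3 - (18)*R2:  [  0   0  -3  |   4  -3   1 ]
R3 <- (1/-3)*R3:  [    0     0     1  |  -4/3     1  -1/3 ]
R1 <- R1 - (29/6)*R3:  [     1      0      0  |   82/9  -17/3  29/18 ]
R2 <- R2 - (-1/6)*R3:  [     0      1      0  |   -5/9    1/3  -1/18 ]
Right block of [I | A^{-1}] is the inverse:
[ 82/9  -17/3  29/18 ]
[ -5/9    1/3  -1/18 ]
[ -4/3      1   -1/3 ]

inverse = [82/9 -17/3 29/18; -5/9 1/3 -1/18; -4/3 1 -1/3]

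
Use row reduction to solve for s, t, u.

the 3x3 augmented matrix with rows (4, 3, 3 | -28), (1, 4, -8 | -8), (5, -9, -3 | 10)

(-4, -3, -1)

Forward elimination on [A|b]:
R2 <- R2 - (1/4)*R1:  [     0   13/4  -35/4     -1 ]
R3 <- R3 - (5/4)*R1:  [     0  -51/4  -27/4     45 ]
R3 <- R3 - (-51/13)*R2:  [       0        0  -534/13   534/13 ]
Row echelon form:
[ 4     3        3  |     -28 ]
[ 0  13/4    -35/4  |      -1 ]
[ 0     0  -534/13  |  534/13 ]
Back-substitution:
u = (534/13) / (-534/13) = -1
t = (-1 - (-35/4)*(-1)) / (13/4) = -3
s = (-28 - (3)*(-3) - (3)*(-1)) / 4 = -4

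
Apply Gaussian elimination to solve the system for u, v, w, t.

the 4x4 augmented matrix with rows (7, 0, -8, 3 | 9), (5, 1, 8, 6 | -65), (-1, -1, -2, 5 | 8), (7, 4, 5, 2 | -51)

Forward elimination on [A|b]:
R2 <- R2 - (5/7)*R1:  [      0       1    96/7    27/7  -500/7 ]
R3 <- R3 - (-1/7)*R1:  [     0     -1  -22/7   38/7   65/7 ]
R4 <- R4 - (1)*R1:  [   0    4   13   -1  -60 ]
R3 <- R3 - (-1)*R2:  [      0       0    74/7    65/7  -435/7 ]
R4 <- R4 - (4)*R2:  [      0       0  -293/7  -115/7  1580/7 ]
R4 <- R4 - (-293/74)*R3:  [        0         0         0   1505/74  -1505/74 ]
Row echelon form:
[ 7  0    -8        3  |         9 ]
[ 0  1  96/7     27/7  |    -500/7 ]
[ 0  0  74/7     65/7  |    -435/7 ]
[ 0  0     0  1505/74  |  -1505/74 ]
Back-substitution:
t = (-1505/74) / (1505/74) = -1
w = (-435/7 - (65/7)*(-1)) / (74/7) = -5
v = (-500/7 - (96/7)*(-5) - (27/7)*(-1)) / 1 = 1
u = (9 - (-8)*(-5) - (3)*(-1)) / 7 = -4

(-4, 1, -5, -1)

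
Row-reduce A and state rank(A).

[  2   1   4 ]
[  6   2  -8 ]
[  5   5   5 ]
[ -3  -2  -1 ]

rank(A) = 3

Row reduction:
R2 <- R2 - (3)*R1:  [   0   -1  -20 ]
R3 <- R3 - (5/2)*R1:  [   0  5/2   -5 ]
R4 <- R4 - (-3/2)*R1:  [    0  -1/2     5 ]
R3 <- R3 - (-5/2)*R2:  [   0    0  -55 ]
R4 <- R4 - (1/2)*R2:  [  0   0  15 ]
R4 <- R4 - (-3/11)*R3:  [ 0  0  0 ]
Row echelon form:
[ 2   1    4 ]
[ 0  -1  -20 ]
[ 0   0  -55 ]
[ 0   0    0 ]
Nonzero rows / pivot columns: 3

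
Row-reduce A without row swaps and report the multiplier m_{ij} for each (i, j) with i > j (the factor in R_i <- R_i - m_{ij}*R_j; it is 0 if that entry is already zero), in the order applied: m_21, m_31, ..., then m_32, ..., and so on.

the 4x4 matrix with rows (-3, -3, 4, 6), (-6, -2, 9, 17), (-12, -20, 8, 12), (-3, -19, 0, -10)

Forward elimination:
R2 <- R2 - (2)*R1:  [ 0  4  1  5 ]
R3 <- R3 - (4)*R1:  [   0   -8   -8  -12 ]
R4 <- R4 - (1)*R1:  [   0  -16   -4  -16 ]
R3 <- R3 - (-2)*R2:  [  0   0  -6  -2 ]
R4 <- R4 - (-4)*R2:  [ 0  0  0  4 ]
R4: entry in column 3 is already 0 -> m_{43} = 0 (no row operation needed)
Multipliers (in order of application): m_{21} = 2, m_{31} = 4, m_{41} = 1, m_{32} = -2, m_{42} = -4, m_{43} = 0

multipliers: 2, 4, 1, -2, -4, 0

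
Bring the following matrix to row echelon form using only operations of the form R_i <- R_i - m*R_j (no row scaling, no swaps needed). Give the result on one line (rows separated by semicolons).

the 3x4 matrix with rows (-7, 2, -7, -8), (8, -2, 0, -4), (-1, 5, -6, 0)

REF = [-7 2 -7 -8; 0 2/7 -8 -92/7; 0 0 127 218]

Forward elimination:
R2 <- R2 - (-8/7)*R1:  [     0    2/7     -8  -92/7 ]
R3 <- R3 - (1/7)*R1:  [    0  33/7    -5   8/7 ]
R3 <- R3 - (33/2)*R2:  [   0    0  127  218 ]
Row echelon form:
[ -7    2   -7     -8 ]
[  0  2/7   -8  -92/7 ]
[  0    0  127    218 ]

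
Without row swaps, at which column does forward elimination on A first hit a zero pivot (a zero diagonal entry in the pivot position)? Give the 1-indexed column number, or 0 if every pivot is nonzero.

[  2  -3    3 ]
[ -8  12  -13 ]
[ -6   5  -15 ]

first zero-pivot column = 2

Naive forward elimination:
R2 <- R2 - (-4)*R1:  [  0   0  -1 ]
R3 <- R3 - (-3)*R1:  [  0  -4  -6 ]
Matrix at this point:
[ 2  -3   3 ]
[ 0   0  -1 ]
[ 0  -4  -6 ]
Pivot entry (2,2) is zero but row 3 has -4 in column 2 -> naive elimination stops; a row interchange (e.g. R2 <-> R3) would be required here.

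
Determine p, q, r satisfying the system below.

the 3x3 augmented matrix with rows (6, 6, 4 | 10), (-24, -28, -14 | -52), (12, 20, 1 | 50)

(1, 2, -2)

Forward elimination on [A|b]:
R2 <- R2 - (-4)*R1:  [   0   -4    2  -12 ]
R3 <- R3 - (2)*R1:  [  0   8  -7  30 ]
R3 <- R3 - (-2)*R2:  [  0   0  -3   6 ]
Row echelon form:
[ 6   6   4  |   10 ]
[ 0  -4   2  |  -12 ]
[ 0   0  -3  |    6 ]
Back-substitution:
r = (6) / -3 = -2
q = (-12 - (2)*(-2)) / -4 = 2
p = (10 - (6)*(2) - (4)*(-2)) / 6 = 1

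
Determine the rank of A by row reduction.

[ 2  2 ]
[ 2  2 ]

rank(A) = 1

Row reduction:
R2 <- R2 - (1)*R1:  [ 0  0 ]
Row echelon form:
[ 2  2 ]
[ 0  0 ]
Nonzero rows / pivot columns: 1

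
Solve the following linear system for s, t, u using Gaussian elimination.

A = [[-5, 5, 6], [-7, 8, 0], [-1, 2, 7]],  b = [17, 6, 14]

Forward elimination on [A|b]:
R2 <- R2 - (7/5)*R1:  [     0      1  -42/5  -89/5 ]
R3 <- R3 - (1/5)*R1:  [    0     1  29/5  53/5 ]
R3 <- R3 - (1)*R2:  [     0      0   71/5  142/5 ]
Row echelon form:
[ -5  5      6  |     17 ]
[  0  1  -42/5  |  -89/5 ]
[  0  0   71/5  |  142/5 ]
Back-substitution:
u = (142/5) / (71/5) = 2
t = (-89/5 - (-42/5)*(2)) / 1 = -1
s = (17 - (5)*(-1) - (6)*(2)) / -5 = -2

(-2, -1, 2)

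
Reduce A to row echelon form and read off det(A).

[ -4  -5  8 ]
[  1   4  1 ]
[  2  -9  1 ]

Forward elimination:
R2 <- R2 - (-1/4)*R1:  [    0  11/4     3 ]
R3 <- R3 - (-1/2)*R1:  [     0  -23/2      5 ]
R3 <- R3 - (-46/11)*R2:  [      0       0  193/11 ]
Upper-triangular form:
[ -4    -5       8 ]
[  0  11/4       3 ]
[  0     0  193/11 ]
det(A) = (-1)^0 * (-4) * (11/4) * (193/11) = -193  (0 row swaps -> sign +1)

det(A) = -193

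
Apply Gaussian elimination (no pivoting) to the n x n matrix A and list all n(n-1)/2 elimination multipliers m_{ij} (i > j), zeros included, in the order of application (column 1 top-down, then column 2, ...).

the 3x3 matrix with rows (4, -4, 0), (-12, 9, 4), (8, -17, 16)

Forward elimination:
R2 <- R2 - (-3)*R1:  [  0  -3   4 ]
R3 <- R3 - (2)*R1:  [  0  -9  16 ]
R3 <- R3 - (3)*R2:  [ 0  0  4 ]
Multipliers (in order of application): m_{21} = -3, m_{31} = 2, m_{32} = 3

multipliers: -3, 2, 3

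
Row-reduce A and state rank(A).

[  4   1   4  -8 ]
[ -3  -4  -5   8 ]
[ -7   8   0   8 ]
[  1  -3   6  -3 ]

rank(A) = 4

Row reduction:
R2 <- R2 - (-3/4)*R1:  [     0  -13/4     -2      2 ]
R3 <- R3 - (-7/4)*R1:  [    0  39/4     7    -6 ]
R4 <- R4 - (1/4)*R1:  [     0  -13/4      5     -1 ]
R3 <- R3 - (-3)*R2:  [ 0  0  1  0 ]
R4 <- R4 - (1)*R2:  [  0   0   7  -3 ]
R4 <- R4 - (7)*R3:  [  0   0   0  -3 ]
Row echelon form:
[ 4      1   4  -8 ]
[ 0  -13/4  -2   2 ]
[ 0      0   1   0 ]
[ 0      0   0  -3 ]
Nonzero rows / pivot columns: 4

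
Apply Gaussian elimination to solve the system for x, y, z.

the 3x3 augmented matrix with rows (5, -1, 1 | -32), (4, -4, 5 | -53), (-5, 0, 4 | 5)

Forward elimination on [A|b]:
R2 <- R2 - (4/5)*R1:  [      0   -16/5    21/5  -137/5 ]
R3 <- R3 - (-1)*R1:  [   0   -1    5  -27 ]
R3 <- R3 - (5/16)*R2:  [       0        0    59/16  -295/16 ]
Row echelon form:
[ 5     -1      1  |      -32 ]
[ 0  -16/5   21/5  |   -137/5 ]
[ 0      0  59/16  |  -295/16 ]
Back-substitution:
z = (-295/16) / (59/16) = -5
y = (-137/5 - (21/5)*(-5)) / (-16/5) = 2
x = (-32 - (-1)*(2) - (1)*(-5)) / 5 = -5

(-5, 2, -5)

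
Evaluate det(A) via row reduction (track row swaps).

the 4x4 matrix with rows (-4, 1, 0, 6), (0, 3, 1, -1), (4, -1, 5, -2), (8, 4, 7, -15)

det(A) = 300

Forward elimination:
R3 <- R3 - (-1)*R1:  [ 0  0  5  4 ]
R4 <- R4 - (-2)*R1:  [  0   6   7  -3 ]
R4 <- R4 - (2)*R2:  [  0   0   5  -1 ]
R4 <- R4 - (1)*R3:  [  0   0   0  -5 ]
Upper-triangular form:
[ -4  1  0   6 ]
[  0  3  1  -1 ]
[  0  0  5   4 ]
[  0  0  0  -5 ]
det(A) = (-1)^0 * (-4) * (3) * (5) * (-5) = 300  (0 row swaps -> sign +1)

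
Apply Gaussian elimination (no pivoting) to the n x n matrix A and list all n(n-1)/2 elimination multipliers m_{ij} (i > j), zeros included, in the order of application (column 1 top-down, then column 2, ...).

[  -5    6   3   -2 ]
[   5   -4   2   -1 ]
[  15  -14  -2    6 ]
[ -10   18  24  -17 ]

Forward elimination:
R2 <- R2 - (-1)*R1:  [  0   2   5  -3 ]
R3 <- R3 - (-3)*R1:  [ 0  4  7  0 ]
R4 <- R4 - (2)*R1:  [   0    6   18  -13 ]
R3 <- R3 - (2)*R2:  [  0   0  -3   6 ]
R4 <- R4 - (3)*R2:  [  0   0   3  -4 ]
R4 <- R4 - (-1)*R3:  [ 0  0  0  2 ]
Multipliers (in order of application): m_{21} = -1, m_{31} = -3, m_{41} = 2, m_{32} = 2, m_{42} = 3, m_{43} = -1

multipliers: -1, -3, 2, 2, 3, -1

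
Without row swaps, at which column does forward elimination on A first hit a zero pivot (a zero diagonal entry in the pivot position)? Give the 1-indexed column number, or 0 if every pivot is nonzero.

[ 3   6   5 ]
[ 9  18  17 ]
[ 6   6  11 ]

Naive forward elimination:
R2 <- R2 - (3)*R1:  [ 0  0  2 ]
R3 <- R3 - (2)*R1:  [  0  -6   1 ]
Matrix at this point:
[ 3   6  5 ]
[ 0   0  2 ]
[ 0  -6  1 ]
Pivot entry (2,2) is zero but row 3 has -6 in column 2 -> naive elimination stops; a row interchange (e.g. R2 <-> R3) would be required here.

first zero-pivot column = 2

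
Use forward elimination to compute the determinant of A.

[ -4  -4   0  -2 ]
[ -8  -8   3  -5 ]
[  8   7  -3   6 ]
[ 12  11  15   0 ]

Forward elimination:
R2 <- R2 - (2)*R1:  [  0   0   3  -1 ]
R3 <- R3 - (-2)*R1:  [  0  -1  -3   2 ]
R4 <- R4 - (-3)*R1:  [  0  -1  15  -6 ]
R2 <-> R3   (pivot in column 2 was zero)
[ -4  -4   0  -2 ]
[  0  -1  -3   2 ]
[  0   0   3  -1 ]
[  0  -1  15  -6 ]
R4 <- R4 - (1)*R2:  [  0   0  18  -8 ]
R4 <- R4 - (6)*R3:  [  0   0   0  -2 ]
Upper-triangular form:
[ -4  -4   0  -2 ]
[  0  -1  -3   2 ]
[  0   0   3  -1 ]
[  0   0   0  -2 ]
det(A) = (-1)^1 * (-4) * (-1) * (3) * (-2) = 24  (1 row swap -> sign -1)

det(A) = 24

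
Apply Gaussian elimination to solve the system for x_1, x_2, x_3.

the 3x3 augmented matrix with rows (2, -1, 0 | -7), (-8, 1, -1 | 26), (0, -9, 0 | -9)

(-3, 1, -1)

Forward elimination on [A|b]:
R2 <- R2 - (-4)*R1:  [  0  -3  -1  -2 ]
R3 <- R3 - (3)*R2:  [  0   0   3  -3 ]
Row echelon form:
[ 2  -1   0  |  -7 ]
[ 0  -3  -1  |  -2 ]
[ 0   0   3  |  -3 ]
Back-substitution:
x_3 = (-3) / 3 = -1
x_2 = (-2 - (-1)*(-1)) / -3 = 1
x_1 = (-7 - (-1)*(1)) / 2 = -3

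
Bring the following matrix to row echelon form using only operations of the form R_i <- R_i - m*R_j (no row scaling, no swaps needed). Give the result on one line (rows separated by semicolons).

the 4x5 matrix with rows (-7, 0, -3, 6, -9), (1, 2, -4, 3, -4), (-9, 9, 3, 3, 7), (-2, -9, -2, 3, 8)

Forward elimination:
R2 <- R2 - (-1/7)*R1:  [     0      2  -31/7   27/7  -37/7 ]
R3 <- R3 - (9/7)*R1:  [     0      9   48/7  -33/7  130/7 ]
R4 <- R4 - (2/7)*R1:  [    0    -9  -8/7   9/7  74/7 ]
R3 <- R3 - (9/2)*R2:  [       0        0   375/14  -309/14   593/14 ]
R4 <- R4 - (-9/2)*R2:  [       0        0  -295/14   261/14  -185/14 ]
R4 <- R4 - (-59/75)*R3:  [       0        0        0    32/25  1508/75 ]
Row echelon form:
[ -7  0      -3        6       -9 ]
[  0  2   -31/7     27/7    -37/7 ]
[  0  0  375/14  -309/14   593/14 ]
[  0  0       0    32/25  1508/75 ]

REF = [-7 0 -3 6 -9; 0 2 -31/7 27/7 -37/7; 0 0 375/14 -309/14 593/14; 0 0 0 32/25 1508/75]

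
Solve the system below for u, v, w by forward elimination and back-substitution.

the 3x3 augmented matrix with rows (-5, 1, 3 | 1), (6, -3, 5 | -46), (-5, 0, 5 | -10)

(-3, 1, -5)

Forward elimination on [A|b]:
R2 <- R2 - (-6/5)*R1:  [      0    -9/5    43/5  -224/5 ]
R3 <- R3 - (1)*R1:  [   0   -1    2  -11 ]
R3 <- R3 - (5/9)*R2:  [     0      0  -25/9  125/9 ]
Row echelon form:
[ -5     1      3  |       1 ]
[  0  -9/5   43/5  |  -224/5 ]
[  0     0  -25/9  |   125/9 ]
Back-substitution:
w = (125/9) / (-25/9) = -5
v = (-224/5 - (43/5)*(-5)) / (-9/5) = 1
u = (1 - (1)*(1) - (3)*(-5)) / -5 = -3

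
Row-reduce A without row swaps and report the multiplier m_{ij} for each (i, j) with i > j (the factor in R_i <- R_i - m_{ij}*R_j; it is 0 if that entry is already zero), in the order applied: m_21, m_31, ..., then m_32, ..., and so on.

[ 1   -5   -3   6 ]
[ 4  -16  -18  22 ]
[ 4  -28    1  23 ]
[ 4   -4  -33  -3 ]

Forward elimination:
R2 <- R2 - (4)*R1:  [  0   4  -6  -2 ]
R3 <- R3 - (4)*R1:  [  0  -8  13  -1 ]
R4 <- R4 - (4)*R1:  [   0   16  -21  -27 ]
R3 <- R3 - (-2)*R2:  [  0   0   1  -5 ]
R4 <- R4 - (4)*R2:  [   0    0    3  -19 ]
R4 <- R4 - (3)*R3:  [  0   0   0  -4 ]
Multipliers (in order of application): m_{21} = 4, m_{31} = 4, m_{41} = 4, m_{32} = -2, m_{42} = 4, m_{43} = 3

multipliers: 4, 4, 4, -2, 4, 3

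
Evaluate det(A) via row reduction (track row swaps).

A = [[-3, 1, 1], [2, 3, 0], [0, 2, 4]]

det(A) = -40

Forward elimination:
R2 <- R2 - (-2/3)*R1:  [    0  11/3   2/3 ]
R3 <- R3 - (6/11)*R2:  [     0      0  40/11 ]
Upper-triangular form:
[ -3     1      1 ]
[  0  11/3    2/3 ]
[  0     0  40/11 ]
det(A) = (-1)^0 * (-3) * (11/3) * (40/11) = -40  (0 row swaps -> sign +1)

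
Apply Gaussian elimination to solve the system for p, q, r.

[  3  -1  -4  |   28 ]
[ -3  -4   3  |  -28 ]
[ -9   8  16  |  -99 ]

Forward elimination on [A|b]:
R2 <- R2 - (-1)*R1:  [  0  -5  -1   0 ]
R3 <- R3 - (-3)*R1:  [   0    5    4  -15 ]
R3 <- R3 - (-1)*R2:  [   0    0    3  -15 ]
Row echelon form:
[ 3  -1  -4  |   28 ]
[ 0  -5  -1  |    0 ]
[ 0   0   3  |  -15 ]
Back-substitution:
r = (-15) / 3 = -5
q = (0 - (-1)*(-5)) / -5 = 1
p = (28 - (-1)*(1) - (-4)*(-5)) / 3 = 3

(3, 1, -5)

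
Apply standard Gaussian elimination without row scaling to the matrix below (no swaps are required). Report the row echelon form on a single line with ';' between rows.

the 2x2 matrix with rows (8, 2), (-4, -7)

Forward elimination:
R2 <- R2 - (-1/2)*R1:  [  0  -6 ]
Row echelon form:
[ 8   2 ]
[ 0  -6 ]

REF = [8 2; 0 -6]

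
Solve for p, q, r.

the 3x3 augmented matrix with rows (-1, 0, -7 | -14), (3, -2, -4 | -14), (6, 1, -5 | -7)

(0, 3, 2)

Forward elimination on [A|b]:
R2 <- R2 - (-3)*R1:  [   0   -2  -25  -56 ]
R3 <- R3 - (-6)*R1:  [   0    1  -47  -91 ]
R3 <- R3 - (-1/2)*R2:  [      0       0  -119/2    -119 ]
Row echelon form:
[ -1   0      -7  |   -14 ]
[  0  -2     -25  |   -56 ]
[  0   0  -119/2  |  -119 ]
Back-substitution:
r = (-119) / (-119/2) = 2
q = (-56 - (-25)*(2)) / -2 = 3
p = (-14 - (-7)*(2)) / -1 = 0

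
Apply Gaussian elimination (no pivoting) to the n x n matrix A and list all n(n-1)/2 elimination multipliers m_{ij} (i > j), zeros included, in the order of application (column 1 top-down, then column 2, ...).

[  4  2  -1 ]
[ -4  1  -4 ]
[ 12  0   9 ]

Forward elimination:
R2 <- R2 - (-1)*R1:  [  0   3  -5 ]
R3 <- R3 - (3)*R1:  [  0  -6  12 ]
R3 <- R3 - (-2)*R2:  [ 0  0  2 ]
Multipliers (in order of application): m_{21} = -1, m_{31} = 3, m_{32} = -2

multipliers: -1, 3, -2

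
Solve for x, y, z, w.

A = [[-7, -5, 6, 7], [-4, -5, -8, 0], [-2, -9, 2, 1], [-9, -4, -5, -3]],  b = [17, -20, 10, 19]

(-3, 0, 4, -4)

Forward elimination on [A|b]:
R2 <- R2 - (4/7)*R1:  [      0   -15/7   -80/7      -4  -208/7 ]
R3 <- R3 - (2/7)*R1:  [     0  -53/7    2/7     -1   36/7 ]
R4 <- R4 - (9/7)*R1:  [     0   17/7  -89/7    -12  -20/7 ]
R3 <- R3 - (53/15)*R2:  [       0        0    122/3   197/15  1652/15 ]
R4 <- R4 - (-17/15)*R2:  [       0        0    -77/3  -248/15  -548/15 ]
R4 <- R4 - (-77/122)*R3:  [         0          0          0  -5029/610  10058/305 ]
Row echelon form:
[ -7     -5      6          7  |         17 ]
[  0  -15/7  -80/7         -4  |     -208/7 ]
[  0      0  122/3     197/15  |    1652/15 ]
[  0      0      0  -5029/610  |  10058/305 ]
Back-substitution:
w = (10058/305) / (-5029/610) = -4
z = (1652/15 - (197/15)*(-4)) / (122/3) = 4
y = (-208/7 - (-80/7)*(4) - (-4)*(-4)) / (-15/7) = 0
x = (17 - (-5)*(0) - (6)*(4) - (7)*(-4)) / -7 = -3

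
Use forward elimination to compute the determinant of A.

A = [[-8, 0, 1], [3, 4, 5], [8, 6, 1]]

Forward elimination:
R2 <- R2 - (-3/8)*R1:  [    0     4  43/8 ]
R3 <- R3 - (-1)*R1:  [ 0  6  2 ]
R3 <- R3 - (3/2)*R2:  [      0       0  -97/16 ]
Upper-triangular form:
[ -8  0       1 ]
[  0  4    43/8 ]
[  0  0  -97/16 ]
det(A) = (-1)^0 * (-8) * (4) * (-97/16) = 194  (0 row swaps -> sign +1)

det(A) = 194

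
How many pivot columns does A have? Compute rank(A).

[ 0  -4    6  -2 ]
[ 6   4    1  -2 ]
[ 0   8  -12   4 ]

Row reduction:
R1 <-> R2   (pivot in column 1 was zero)
[ 6   4    1  -2 ]
[ 0  -4    6  -2 ]
[ 0   8  -12   4 ]
R3 <- R3 - (-2)*R2:  [ 0  0  0  0 ]
Row echelon form:
[ 6   4  1  -2 ]
[ 0  -4  6  -2 ]
[ 0   0  0   0 ]
Nonzero rows / pivot columns: 2

rank(A) = 2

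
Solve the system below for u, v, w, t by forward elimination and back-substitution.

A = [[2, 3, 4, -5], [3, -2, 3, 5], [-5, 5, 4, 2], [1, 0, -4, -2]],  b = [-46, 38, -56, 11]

Forward elimination on [A|b]:
R2 <- R2 - (3/2)*R1:  [     0  -13/2     -3   25/2    107 ]
R3 <- R3 - (-5/2)*R1:  [     0   25/2     14  -21/2   -171 ]
R4 <- R4 - (1/2)*R1:  [    0  -3/2    -6   1/2    34 ]
R3 <- R3 - (-25/13)*R2:  [      0       0  107/13  176/13  452/13 ]
R4 <- R4 - (3/13)*R2:  [      0       0  -69/13  -31/13  121/13 ]
R4 <- R4 - (-69/107)*R3:  [        0         0         0   679/107  3395/107 ]
Row echelon form:
[ 2      3       4       -5  |       -46 ]
[ 0  -13/2      -3     25/2  |       107 ]
[ 0      0  107/13   176/13  |    452/13 ]
[ 0      0       0  679/107  |  3395/107 ]
Back-substitution:
t = (3395/107) / (679/107) = 5
w = (452/13 - (176/13)*(5)) / (107/13) = -4
v = (107 - (-3)*(-4) - (25/2)*(5)) / (-13/2) = -5
u = (-46 - (3)*(-5) - (4)*(-4) - (-5)*(5)) / 2 = 5

(5, -5, -4, 5)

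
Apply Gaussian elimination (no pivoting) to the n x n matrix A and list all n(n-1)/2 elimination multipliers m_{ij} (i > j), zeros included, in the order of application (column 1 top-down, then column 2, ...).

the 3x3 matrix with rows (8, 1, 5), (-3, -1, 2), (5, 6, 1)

multipliers: -3/8, 5/8, -43/5

Forward elimination:
R2 <- R2 - (-3/8)*R1:  [    0  -5/8  31/8 ]
R3 <- R3 - (5/8)*R1:  [     0   43/8  -17/8 ]
R3 <- R3 - (-43/5)*R2:  [     0      0  156/5 ]
Multipliers (in order of application): m_{21} = -3/8, m_{31} = 5/8, m_{32} = -43/5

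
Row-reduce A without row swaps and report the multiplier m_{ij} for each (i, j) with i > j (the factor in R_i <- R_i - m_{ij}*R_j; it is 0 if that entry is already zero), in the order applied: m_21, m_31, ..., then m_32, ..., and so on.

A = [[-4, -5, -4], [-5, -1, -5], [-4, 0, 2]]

Forward elimination:
R2 <- R2 - (5/4)*R1:  [    0  21/4     0 ]
R3 <- R3 - (1)*R1:  [ 0  5  6 ]
R3 <- R3 - (20/21)*R2:  [ 0  0  6 ]
Multipliers (in order of application): m_{21} = 5/4, m_{31} = 1, m_{32} = 20/21

multipliers: 5/4, 1, 20/21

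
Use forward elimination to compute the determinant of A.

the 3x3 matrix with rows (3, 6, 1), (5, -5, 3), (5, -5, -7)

det(A) = 450

Forward elimination:
R2 <- R2 - (5/3)*R1:  [   0  -15  4/3 ]
R3 <- R3 - (5/3)*R1:  [     0    -15  -26/3 ]
R3 <- R3 - (1)*R2:  [   0    0  -10 ]
Upper-triangular form:
[ 3    6    1 ]
[ 0  -15  4/3 ]
[ 0    0  -10 ]
det(A) = (-1)^0 * (3) * (-15) * (-10) = 450  (0 row swaps -> sign +1)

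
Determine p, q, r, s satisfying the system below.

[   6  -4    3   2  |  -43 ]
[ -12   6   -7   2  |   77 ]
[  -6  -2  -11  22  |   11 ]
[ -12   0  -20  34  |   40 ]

(-5, 4, 1, 0)

Forward elimination on [A|b]:
R2 <- R2 - (-2)*R1:  [  0  -2  -1   6  -9 ]
R3 <- R3 - (-1)*R1:  [   0   -6   -8   24  -32 ]
R4 <- R4 - (-2)*R1:  [   0   -8  -14   38  -46 ]
R3 <- R3 - (3)*R2:  [  0   0  -5   6  -5 ]
R4 <- R4 - (4)*R2:  [   0    0  -10   14  -10 ]
R4 <- R4 - (2)*R3:  [ 0  0  0  2  0 ]
Row echelon form:
[ 6  -4   3  2  |  -43 ]
[ 0  -2  -1  6  |   -9 ]
[ 0   0  -5  6  |   -5 ]
[ 0   0   0  2  |    0 ]
Back-substitution:
s = (0) / 2 = 0
r = (-5 - (6)*(0)) / -5 = 1
q = (-9 - (-1)*(1) - (6)*(0)) / -2 = 4
p = (-43 - (-4)*(4) - (3)*(1) - (2)*(0)) / 6 = -5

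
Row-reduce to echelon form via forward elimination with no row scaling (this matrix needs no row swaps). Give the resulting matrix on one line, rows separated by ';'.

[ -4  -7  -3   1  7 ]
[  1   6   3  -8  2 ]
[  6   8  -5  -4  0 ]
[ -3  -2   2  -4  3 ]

Forward elimination:
R2 <- R2 - (-1/4)*R1:  [     0   17/4    9/4  -31/4   15/4 ]
R3 <- R3 - (-3/2)*R1:  [     0   -5/2  -19/2   -5/2   21/2 ]
R4 <- R4 - (3/4)*R1:  [     0   13/4   17/4  -19/4   -9/4 ]
R3 <- R3 - (-10/17)*R2:  [       0        0  -139/17  -120/17   216/17 ]
R4 <- R4 - (13/17)*R2:  [      0       0   43/17   20/17  -87/17 ]
R4 <- R4 - (-43/139)*R3:  [        0         0         0  -140/139  -165/139 ]
Row echelon form:
[ -4    -7       -3         1         7 ]
[  0  17/4      9/4     -31/4      15/4 ]
[  0     0  -139/17   -120/17    216/17 ]
[  0     0        0  -140/139  -165/139 ]

REF = [-4 -7 -3 1 7; 0 17/4 9/4 -31/4 15/4; 0 0 -139/17 -120/17 216/17; 0 0 0 -140/139 -165/139]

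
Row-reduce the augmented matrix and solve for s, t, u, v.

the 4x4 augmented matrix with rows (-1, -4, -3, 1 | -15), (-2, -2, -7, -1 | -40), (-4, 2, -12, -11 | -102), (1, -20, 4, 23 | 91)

(3, 1, 4, 4)

Forward elimination on [A|b]:
R2 <- R2 - (2)*R1:  [   0    6   -1   -3  -10 ]
R3 <- R3 - (4)*R1:  [   0   18    0  -15  -42 ]
R4 <- R4 - (-1)*R1:  [   0  -24    1   24   76 ]
R3 <- R3 - (3)*R2:  [   0    0    3   -6  -12 ]
R4 <- R4 - (-4)*R2:  [  0   0  -3  12  36 ]
R4 <- R4 - (-1)*R3:  [  0   0   0   6  24 ]
Row echelon form:
[ -1  -4  -3   1  |  -15 ]
[  0   6  -1  -3  |  -10 ]
[  0   0   3  -6  |  -12 ]
[  0   0   0   6  |   24 ]
Back-substitution:
v = (24) / 6 = 4
u = (-12 - (-6)*(4)) / 3 = 4
t = (-10 - (-1)*(4) - (-3)*(4)) / 6 = 1
s = (-15 - (-4)*(1) - (-3)*(4) - (1)*(4)) / -1 = 3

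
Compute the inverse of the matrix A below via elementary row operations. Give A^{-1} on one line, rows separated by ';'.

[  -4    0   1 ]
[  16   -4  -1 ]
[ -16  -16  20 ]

inverse = [-3/2 -1/4 1/16; -19/4 -1 3/16; -5 -1 1/4]

Gauss-Jordan on [A | I]:
R1 <- (1/-4)*R1:  [    1     0  -1/4  |  -1/4     0     0 ]
R2 <- R2 - (16)*R1:  [  0  -4   3  |   4   1   0 ]
R3 <- R3 - (-16)*R1:  [   0  -16   16  |   -4    0    1 ]
R2 <- (1/-4)*R2:  [    0     1  -3/4  |    -1  -1/4     0 ]
R3 <- R3 - (-16)*R2:  [   0    0    4  |  -20   -4    1 ]
R3 <- (1/4)*R3:  [   0    0    1  |   -5   -1  1/4 ]
R1 <- R1 - (-1/4)*R3:  [    1     0     0  |  -3/2  -1/4  1/16 ]
R2 <- R2 - (-3/4)*R3:  [     0      1      0  |  -19/4     -1   3/16 ]
Right block of [I | A^{-1}] is the inverse:
[  -3/2  -1/4  1/16 ]
[ -19/4    -1  3/16 ]
[    -5    -1   1/4 ]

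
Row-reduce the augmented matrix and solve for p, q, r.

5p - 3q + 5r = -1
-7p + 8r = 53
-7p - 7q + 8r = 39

(-3, 2, 4)

Forward elimination on [A|b]:
R2 <- R2 - (-7/5)*R1:  [     0  -21/5     15  258/5 ]
R3 <- R3 - (-7/5)*R1:  [     0  -56/5     15  188/5 ]
R3 <- R3 - (8/3)*R2:  [    0     0   -25  -100 ]
Row echelon form:
[ 5     -3    5  |     -1 ]
[ 0  -21/5   15  |  258/5 ]
[ 0      0  -25  |   -100 ]
Back-substitution:
r = (-100) / -25 = 4
q = (258/5 - (15)*(4)) / (-21/5) = 2
p = (-1 - (-3)*(2) - (5)*(4)) / 5 = -3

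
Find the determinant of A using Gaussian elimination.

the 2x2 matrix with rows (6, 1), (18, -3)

det(A) = -36

Forward elimination:
R2 <- R2 - (3)*R1:  [  0  -6 ]
Upper-triangular form:
[ 6   1 ]
[ 0  -6 ]
det(A) = (-1)^0 * (6) * (-6) = -36  (0 row swaps -> sign +1)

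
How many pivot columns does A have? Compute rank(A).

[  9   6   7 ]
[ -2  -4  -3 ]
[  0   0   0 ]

Row reduction:
R2 <- R2 - (-2/9)*R1:  [     0   -8/3  -13/9 ]
Row echelon form:
[ 9     6      7 ]
[ 0  -8/3  -13/9 ]
[ 0     0      0 ]
Nonzero rows / pivot columns: 2

rank(A) = 2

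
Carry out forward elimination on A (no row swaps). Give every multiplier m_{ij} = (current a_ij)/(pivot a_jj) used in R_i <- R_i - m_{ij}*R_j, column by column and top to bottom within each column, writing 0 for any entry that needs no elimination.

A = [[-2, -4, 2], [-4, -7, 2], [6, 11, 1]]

Forward elimination:
R2 <- R2 - (2)*R1:  [  0   1  -2 ]
R3 <- R3 - (-3)*R1:  [  0  -1   7 ]
R3 <- R3 - (-1)*R2:  [ 0  0  5 ]
Multipliers (in order of application): m_{21} = 2, m_{31} = -3, m_{32} = -1

multipliers: 2, -3, -1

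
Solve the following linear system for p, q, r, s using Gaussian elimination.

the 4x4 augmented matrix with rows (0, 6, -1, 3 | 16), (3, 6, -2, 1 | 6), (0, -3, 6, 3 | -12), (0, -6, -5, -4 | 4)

(-2, 0, -4, 4)

Forward elimination on [A|b]:
R1 <-> R2   (pivot in column 1 was zero)
[ 3   6  -2   1    6 ]
[ 0   6  -1   3   16 ]
[ 0  -3   6   3  -12 ]
[ 0  -6  -5  -4    4 ]
R3 <- R3 - (-1/2)*R2:  [    0     0  11/2   9/2    -4 ]
R4 <- R4 - (-1)*R2:  [  0   0  -6  -1  20 ]
R4 <- R4 - (-12/11)*R3:  [      0       0       0   43/11  172/11 ]
Row echelon form:
[ 3  6    -2      1  |       6 ]
[ 0  6    -1      3  |      16 ]
[ 0  0  11/2    9/2  |      -4 ]
[ 0  0     0  43/11  |  172/11 ]
Back-substitution:
s = (172/11) / (43/11) = 4
r = (-4 - (9/2)*(4)) / (11/2) = -4
q = (16 - (-1)*(-4) - (3)*(4)) / 6 = 0
p = (6 - (6)*(0) - (-2)*(-4) - (1)*(4)) / 3 = -2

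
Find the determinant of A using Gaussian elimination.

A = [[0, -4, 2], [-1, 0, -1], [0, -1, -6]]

Forward elimination:
R1 <-> R2   (pivot in column 1 was zero)
[ -1   0  -1 ]
[  0  -4   2 ]
[  0  -1  -6 ]
R3 <- R3 - (1/4)*R2:  [     0      0  -13/2 ]
Upper-triangular form:
[ -1   0     -1 ]
[  0  -4      2 ]
[  0   0  -13/2 ]
det(A) = (-1)^1 * (-1) * (-4) * (-13/2) = 26  (1 row swap -> sign -1)

det(A) = 26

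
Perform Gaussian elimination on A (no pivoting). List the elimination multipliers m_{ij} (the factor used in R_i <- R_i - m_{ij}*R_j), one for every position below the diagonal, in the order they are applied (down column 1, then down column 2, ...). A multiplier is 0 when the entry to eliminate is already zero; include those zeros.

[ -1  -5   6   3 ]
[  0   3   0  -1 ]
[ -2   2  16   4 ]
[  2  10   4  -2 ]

multipliers: 0, 2, -2, 4, 0, 4

Forward elimination:
R2: entry in column 1 is already 0 -> m_{21} = 0 (no row operation needed)
R3 <- R3 - (2)*R1:  [  0  12   4  -2 ]
R4 <- R4 - (-2)*R1:  [  0   0  16   4 ]
R3 <- R3 - (4)*R2:  [ 0  0  4  2 ]
R4: entry in column 2 is already 0 -> m_{42} = 0 (no row operation needed)
R4 <- R4 - (4)*R3:  [  0   0   0  -4 ]
Multipliers (in order of application): m_{21} = 0, m_{31} = 2, m_{41} = -2, m_{32} = 4, m_{42} = 0, m_{43} = 4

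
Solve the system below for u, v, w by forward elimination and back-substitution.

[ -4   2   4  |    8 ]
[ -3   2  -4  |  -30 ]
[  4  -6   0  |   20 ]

Forward elimination on [A|b]:
R2 <- R2 - (3/4)*R1:  [   0  1/2   -7  -36 ]
R3 <- R3 - (-1)*R1:  [  0  -4   4  28 ]
R3 <- R3 - (-8)*R2:  [    0     0   -52  -260 ]
Row echelon form:
[ -4    2    4  |     8 ]
[  0  1/2   -7  |   -36 ]
[  0    0  -52  |  -260 ]
Back-substitution:
w = (-260) / -52 = 5
v = (-36 - (-7)*(5)) / (1/2) = -2
u = (8 - (2)*(-2) - (4)*(5)) / -4 = 2

(2, -2, 5)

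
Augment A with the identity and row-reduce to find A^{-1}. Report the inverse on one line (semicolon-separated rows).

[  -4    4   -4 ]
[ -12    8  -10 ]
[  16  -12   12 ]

inverse = [3/4 0 1/4; 1/2 -1/2 -1/4; -1/2 -1/2 -1/2]

Gauss-Jordan on [A | I]:
R1 <- (1/-4)*R1:  [    1    -1     1  |  -1/4     0     0 ]
R2 <- R2 - (-12)*R1:  [  0  -4   2  |  -3   1   0 ]
R3 <- R3 - (16)*R1:  [  0   4  -4  |   4   0   1 ]
R2 <- (1/-4)*R2:  [    0     1  -1/2  |   3/4  -1/4     0 ]
R1 <- R1 - (-1)*R2:  [    1     0   1/2  |   1/2  -1/4     0 ]
R3 <- R3 - (4)*R2:  [  0   0  -2  |   1   1   1 ]
R3 <- (1/-2)*R3:  [    0     0     1  |  -1/2  -1/2  -1/2 ]
R1 <- R1 - (1/2)*R3:  [   1    0    0  |  3/4    0  1/4 ]
R2 <- R2 - (-1/2)*R3:  [    0     1     0  |   1/2  -1/2  -1/4 ]
Right block of [I | A^{-1}] is the inverse:
[  3/4     0   1/4 ]
[  1/2  -1/2  -1/4 ]
[ -1/2  -1/2  -1/2 ]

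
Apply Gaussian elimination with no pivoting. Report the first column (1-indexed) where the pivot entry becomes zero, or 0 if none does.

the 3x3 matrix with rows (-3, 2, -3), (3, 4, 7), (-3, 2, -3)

first zero-pivot column = 3

Naive forward elimination:
R2 <- R2 - (-1)*R1:  [ 0  6  4 ]
R3 <- R3 - (1)*R1:  [ 0  0  0 ]
Matrix at this point:
[ -3  2  -3 ]
[  0  6   4 ]
[  0  0   0 ]
Pivot entry (3,3) in the last row is zero and there are no rows below to swap with -> zero pivot in column 3 (A is singular).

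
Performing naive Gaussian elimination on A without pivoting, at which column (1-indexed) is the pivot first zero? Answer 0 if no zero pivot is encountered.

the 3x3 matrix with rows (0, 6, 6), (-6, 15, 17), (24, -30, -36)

first zero-pivot column = 1

Naive forward elimination:
Pivot entry (1,1) is zero but row 2 has -6 in column 1 -> naive elimination stops; a row interchange (e.g. R1 <-> R2) would be required here.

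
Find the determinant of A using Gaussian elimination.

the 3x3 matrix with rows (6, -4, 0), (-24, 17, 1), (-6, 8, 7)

det(A) = 18

Forward elimination:
R2 <- R2 - (-4)*R1:  [ 0  1  1 ]
R3 <- R3 - (-1)*R1:  [ 0  4  7 ]
R3 <- R3 - (4)*R2:  [ 0  0  3 ]
Upper-triangular form:
[ 6  -4  0 ]
[ 0   1  1 ]
[ 0   0  3 ]
det(A) = (-1)^0 * (6) * (1) * (3) = 18  (0 row swaps -> sign +1)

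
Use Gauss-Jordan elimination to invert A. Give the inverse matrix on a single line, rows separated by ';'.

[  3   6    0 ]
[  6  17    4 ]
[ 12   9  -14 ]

inverse = [137/15 -14/5 -4/5; -22/5 7/5 2/5; 5 -3/2 -1/2]

Gauss-Jordan on [A | I]:
R1 <- (1/3)*R1:  [   1    2    0  |  1/3    0    0 ]
R2 <- R2 - (6)*R1:  [  0   5   4  |  -2   1   0 ]
R3 <- R3 - (12)*R1:  [   0  -15  -14  |   -4    0    1 ]
R2 <- (1/5)*R2:  [    0     1   4/5  |  -2/5   1/5     0 ]
R1 <- R1 - (2)*R2:  [     1      0   -8/5  |  17/15   -2/5      0 ]
R3 <- R3 - (-15)*R2:  [   0    0   -2  |  -10    3    1 ]
R3 <- (1/-2)*R3:  [    0     0     1  |     5  -3/2  -1/2 ]
R1 <- R1 - (-8/5)*R3:  [      1       0       0  |  137/15   -14/5    -4/5 ]
R2 <- R2 - (4/5)*R3:  [     0      1      0  |  -22/5    7/5    2/5 ]
Right block of [I | A^{-1}] is the inverse:
[ 137/15  -14/5  -4/5 ]
[  -22/5    7/5   2/5 ]
[      5   -3/2  -1/2 ]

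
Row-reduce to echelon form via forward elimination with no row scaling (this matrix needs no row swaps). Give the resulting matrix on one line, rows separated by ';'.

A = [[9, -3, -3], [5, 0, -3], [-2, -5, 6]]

Forward elimination:
R2 <- R2 - (5/9)*R1:  [    0   5/3  -4/3 ]
R3 <- R3 - (-2/9)*R1:  [     0  -17/3   16/3 ]
R3 <- R3 - (-17/5)*R2:  [   0    0  4/5 ]
Row echelon form:
[ 9   -3    -3 ]
[ 0  5/3  -4/3 ]
[ 0    0   4/5 ]

REF = [9 -3 -3; 0 5/3 -4/3; 0 0 4/5]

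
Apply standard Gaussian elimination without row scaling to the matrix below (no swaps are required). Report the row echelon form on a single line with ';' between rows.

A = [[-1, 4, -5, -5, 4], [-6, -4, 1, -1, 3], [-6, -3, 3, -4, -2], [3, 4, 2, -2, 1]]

REF = [-1 4 -5 -5 4; 0 -28 31 29 -21; 0 0 87/28 -55/28 -23/4; 0 0 0 74/29 282/29]

Forward elimination:
R2 <- R2 - (6)*R1:  [   0  -28   31   29  -21 ]
R3 <- R3 - (6)*R1:  [   0  -27   33   26  -26 ]
R4 <- R4 - (-3)*R1:  [   0   16  -13  -17   13 ]
R3 <- R3 - (27/28)*R2:  [      0       0   87/28  -55/28   -23/4 ]
R4 <- R4 - (-4/7)*R2:  [    0     0  33/7  -3/7     1 ]
R4 <- R4 - (44/29)*R3:  [      0       0       0   74/29  282/29 ]
Row echelon form:
[ -1    4     -5      -5       4 ]
[  0  -28     31      29     -21 ]
[  0    0  87/28  -55/28   -23/4 ]
[  0    0      0   74/29  282/29 ]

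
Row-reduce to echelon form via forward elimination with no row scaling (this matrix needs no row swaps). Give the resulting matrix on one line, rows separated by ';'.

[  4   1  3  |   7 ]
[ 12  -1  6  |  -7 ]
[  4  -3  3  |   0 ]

Forward elimination:
R2 <- R2 - (3)*R1:  [   0   -4   -3  -28 ]
R3 <- R3 - (1)*R1:  [  0  -4   0  -7 ]
R3 <- R3 - (1)*R2:  [  0   0   3  21 ]
Row echelon form:
[ 4   1   3  |    7 ]
[ 0  -4  -3  |  -28 ]
[ 0   0   3  |   21 ]

REF = [4 1 3 7; 0 -4 -3 -28; 0 0 3 21]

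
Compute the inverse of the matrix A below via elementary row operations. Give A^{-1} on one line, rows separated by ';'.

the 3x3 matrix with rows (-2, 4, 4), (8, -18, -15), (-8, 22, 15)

inverse = [15/2 7/2 3/2; 0 1/4 1/4; 4 3/2 1/2]

Gauss-Jordan on [A | I]:
R1 <- (1/-2)*R1:  [    1    -2    -2  |  -1/2     0     0 ]
R2 <- R2 - (8)*R1:  [  0  -2   1  |   4   1   0 ]
R3 <- R3 - (-8)*R1:  [  0   6  -1  |  -4   0   1 ]
R2 <- (1/-2)*R2:  [    0     1  -1/2  |    -2  -1/2     0 ]
R1 <- R1 - (-2)*R2:  [    1     0    -3  |  -9/2    -1     0 ]
R3 <- R3 - (6)*R2:  [ 0  0  2  |  8  3  1 ]
R3 <- (1/2)*R3:  [   0    0    1  |    4  3/2  1/2 ]
R1 <- R1 - (-3)*R3:  [    1     0     0  |  15/2   7/2   3/2 ]
R2 <- R2 - (-1/2)*R3:  [   0    1    0  |    0  1/4  1/4 ]
Right block of [I | A^{-1}] is the inverse:
[ 15/2  7/2  3/2 ]
[    0  1/4  1/4 ]
[    4  3/2  1/2 ]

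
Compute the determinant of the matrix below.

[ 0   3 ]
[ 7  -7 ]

det(A) = -21

Forward elimination:
R1 <-> R2   (pivot in column 1 was zero)
[ 7  -7 ]
[ 0   3 ]
Upper-triangular form:
[ 7  -7 ]
[ 0   3 ]
det(A) = (-1)^1 * (7) * (3) = -21  (1 row swap -> sign -1)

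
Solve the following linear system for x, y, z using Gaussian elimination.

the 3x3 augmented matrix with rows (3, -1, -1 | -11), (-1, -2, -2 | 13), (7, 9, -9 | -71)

(-5, -4, 0)

Forward elimination on [A|b]:
R2 <- R2 - (-1/3)*R1:  [    0  -7/3  -7/3  28/3 ]
R3 <- R3 - (7/3)*R1:  [      0    34/3   -20/3  -136/3 ]
R3 <- R3 - (-34/7)*R2:  [   0    0  -18    0 ]
Row echelon form:
[ 3    -1    -1  |   -11 ]
[ 0  -7/3  -7/3  |  28/3 ]
[ 0     0   -18  |     0 ]
Back-substitution:
z = (0) / -18 = 0
y = (28/3 - (-7/3)*(0)) / (-7/3) = -4
x = (-11 - (-1)*(-4) - (-1)*(0)) / 3 = -5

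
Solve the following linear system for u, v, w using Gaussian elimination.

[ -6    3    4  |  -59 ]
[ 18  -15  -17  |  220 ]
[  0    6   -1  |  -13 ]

Forward elimination on [A|b]:
R2 <- R2 - (-3)*R1:  [  0  -6  -5  43 ]
R3 <- R3 - (-1)*R2:  [  0   0  -6  30 ]
Row echelon form:
[ -6   3   4  |  -59 ]
[  0  -6  -5  |   43 ]
[  0   0  -6  |   30 ]
Back-substitution:
w = (30) / -6 = -5
v = (43 - (-5)*(-5)) / -6 = -3
u = (-59 - (3)*(-3) - (4)*(-5)) / -6 = 5

(5, -3, -5)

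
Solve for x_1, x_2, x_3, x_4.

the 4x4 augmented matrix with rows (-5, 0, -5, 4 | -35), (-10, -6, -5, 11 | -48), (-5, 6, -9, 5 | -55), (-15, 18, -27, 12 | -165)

(5, -2, 2, 0)

Forward elimination on [A|b]:
R2 <- R2 - (2)*R1:  [  0  -6   5   3  22 ]
R3 <- R3 - (1)*R1:  [   0    6   -4    1  -20 ]
R4 <- R4 - (3)*R1:  [   0   18  -12    0  -60 ]
R3 <- R3 - (-1)*R2:  [ 0  0  1  4  2 ]
R4 <- R4 - (-3)*R2:  [ 0  0  3  9  6 ]
R4 <- R4 - (3)*R3:  [  0   0   0  -3   0 ]
Row echelon form:
[ -5   0  -5   4  |  -35 ]
[  0  -6   5   3  |   22 ]
[  0   0   1   4  |    2 ]
[  0   0   0  -3  |    0 ]
Back-substitution:
x_4 = (0) / -3 = 0
x_3 = (2 - (4)*(0)) / 1 = 2
x_2 = (22 - (5)*(2) - (3)*(0)) / -6 = -2
x_1 = (-35 - (-5)*(2) - (4)*(0)) / -5 = 5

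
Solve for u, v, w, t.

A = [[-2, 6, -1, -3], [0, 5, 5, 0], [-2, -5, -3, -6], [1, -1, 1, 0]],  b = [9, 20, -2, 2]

Forward elimination on [A|b]:
R3 <- R3 - (1)*R1:  [   0  -11   -2   -3  -11 ]
R4 <- R4 - (-1/2)*R1:  [    0     2   1/2  -3/2  13/2 ]
R3 <- R3 - (-11/5)*R2:  [  0   0   9  -3  33 ]
R4 <- R4 - (2/5)*R2:  [    0     0  -3/2  -3/2  -3/2 ]
R4 <- R4 - (-1/6)*R3:  [  0   0   0  -2   4 ]
Row echelon form:
[ -2  6  -1  -3  |   9 ]
[  0  5   5   0  |  20 ]
[  0  0   9  -3  |  33 ]
[  0  0   0  -2  |   4 ]
Back-substitution:
t = (4) / -2 = -2
w = (33 - (-3)*(-2)) / 9 = 3
v = (20 - (5)*(3)) / 5 = 1
u = (9 - (6)*(1) - (-1)*(3) - (-3)*(-2)) / -2 = 0

(0, 1, 3, -2)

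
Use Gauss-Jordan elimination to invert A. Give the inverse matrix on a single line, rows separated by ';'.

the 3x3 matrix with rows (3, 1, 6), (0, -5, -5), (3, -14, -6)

inverse = [8/9 26/15 -5/9; 1/3 4/5 -1/3; -1/3 -1 1/3]

Gauss-Jordan on [A | I]:
R1 <- (1/3)*R1:  [   1  1/3    2  |  1/3    0    0 ]
R3 <- R3 - (3)*R1:  [   0  -15  -12  |   -1    0    1 ]
R2 <- (1/-5)*R2:  [    0     1     1  |     0  -1/5     0 ]
R1 <- R1 - (1/3)*R2:  [    1     0   5/3  |   1/3  1/15     0 ]
R3 <- R3 - (-15)*R2:  [  0   0   3  |  -1  -3   1 ]
R3 <- (1/3)*R3:  [    0     0     1  |  -1/3    -1   1/3 ]
R1 <- R1 - (5/3)*R3:  [     1      0      0  |    8/9  26/15   -5/9 ]
R2 <- R2 - (1)*R3:  [    0     1     0  |   1/3   4/5  -1/3 ]
Right block of [I | A^{-1}] is the inverse:
[  8/9  26/15  -5/9 ]
[  1/3    4/5  -1/3 ]
[ -1/3     -1   1/3 ]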